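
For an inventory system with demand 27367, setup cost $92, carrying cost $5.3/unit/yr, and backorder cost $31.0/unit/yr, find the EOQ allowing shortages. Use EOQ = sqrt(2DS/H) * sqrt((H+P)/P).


Formula: EOQ* = sqrt(2DS/H) * sqrt((H+P)/P)
Base EOQ = sqrt(2*27367*92/5.3) = 974.73 units
Correction = sqrt((5.3+31.0)/31.0) = 1.08211
EOQ* = 974.73 * 1.08211 = 1054.8 units

1054.8 units


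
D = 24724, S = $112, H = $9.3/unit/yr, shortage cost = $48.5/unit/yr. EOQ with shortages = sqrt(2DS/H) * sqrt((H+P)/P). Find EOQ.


Formula: EOQ* = sqrt(2DS/H) * sqrt((H+P)/P)
Base EOQ = sqrt(2*24724*112/9.3) = 771.69 units
Correction = sqrt((9.3+48.5)/48.5) = 1.09167
EOQ* = 771.69 * 1.09167 = 842.4 units

842.4 units


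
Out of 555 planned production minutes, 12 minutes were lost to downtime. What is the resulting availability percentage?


Formula: Availability = (Planned Time - Downtime) / Planned Time * 100
Uptime = 555 - 12 = 543 min
Availability = 543 / 555 * 100 = 97.8%

97.8%


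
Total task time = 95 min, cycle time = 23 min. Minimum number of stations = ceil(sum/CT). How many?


Formula: N_min = ceil(Sum of Task Times / Cycle Time)
N_min = ceil(95 min / 23 min) = ceil(4.1304)
N_min = 5 stations

5


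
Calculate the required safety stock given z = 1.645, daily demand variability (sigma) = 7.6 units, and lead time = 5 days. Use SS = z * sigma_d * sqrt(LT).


Formula: SS = z * sigma_d * sqrt(LT)
sqrt(LT) = sqrt(5) = 2.2361
SS = 1.645 * 7.6 * 2.2361
SS = 28.0 units

28.0 units


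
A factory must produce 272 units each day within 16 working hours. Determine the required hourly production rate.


Formula: Production Rate = Daily Demand / Available Hours
Rate = 272 units/day / 16 hours/day
Rate = 17.0 units/hour

17.0 units/hour


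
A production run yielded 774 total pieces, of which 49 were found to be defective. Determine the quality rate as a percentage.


Formula: Quality Rate = Good Pieces / Total Pieces * 100
Good pieces = 774 - 49 = 725
QR = 725 / 774 * 100 = 93.7%

93.7%


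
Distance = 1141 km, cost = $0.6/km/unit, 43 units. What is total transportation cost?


TC = dist * cost * units = 1141 * 0.6 * 43 = $29437.80

$29437.80


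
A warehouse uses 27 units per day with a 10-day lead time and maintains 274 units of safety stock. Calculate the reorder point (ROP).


Formula: ROP = (Daily Demand * Lead Time) + Safety Stock
Demand during lead time = 27 * 10 = 270 units
ROP = 270 + 274 = 544 units

544 units


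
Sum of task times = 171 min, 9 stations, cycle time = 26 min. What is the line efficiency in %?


Formula: Efficiency = Sum of Task Times / (N_stations * CT) * 100
Total station capacity = 9 stations * 26 min = 234 min
Efficiency = 171 / 234 * 100 = 73.1%

73.1%


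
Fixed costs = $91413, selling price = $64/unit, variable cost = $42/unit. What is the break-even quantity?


Formula: BEQ = Fixed Costs / (Price - Variable Cost)
Contribution margin = $64 - $42 = $22/unit
BEQ = ceil($91413 / $22/unit) = ceil(4155.14) = 4156 units

4156 units


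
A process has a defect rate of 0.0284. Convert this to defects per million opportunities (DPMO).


DPMO = defect_rate * 1000000 = 0.0284 * 1000000

28400


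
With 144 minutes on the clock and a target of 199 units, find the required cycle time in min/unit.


Formula: CT = Available Time / Number of Units
CT = 144 min / 199 units
CT = 0.72 min/unit

0.72 min/unit


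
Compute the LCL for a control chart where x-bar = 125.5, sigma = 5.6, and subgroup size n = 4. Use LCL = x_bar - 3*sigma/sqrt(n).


LCL = 125.5 - 3 * 5.6 / sqrt(4)

117.1


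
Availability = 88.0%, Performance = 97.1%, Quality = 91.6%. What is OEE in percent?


Formula: OEE = Availability * Performance * Quality / 10000
A * P = 88.0% * 97.1% / 100 = 85.45%
OEE = 85.45% * 91.6% / 100 = 78.3%

78.3%


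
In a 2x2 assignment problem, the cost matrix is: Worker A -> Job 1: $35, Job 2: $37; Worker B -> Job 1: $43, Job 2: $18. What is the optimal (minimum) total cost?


Option 1: A->1 + B->2 = $35 + $18 = $53
Option 2: A->2 + B->1 = $37 + $43 = $80
Min cost = min($53, $80) = $53

$53


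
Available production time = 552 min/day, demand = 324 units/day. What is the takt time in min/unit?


Formula: Takt Time = Available Production Time / Customer Demand
Takt = 552 min/day / 324 units/day
Takt = 1.7 min/unit

1.7 min/unit


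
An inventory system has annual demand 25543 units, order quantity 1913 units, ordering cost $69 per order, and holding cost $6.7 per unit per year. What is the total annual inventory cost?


TC = 25543/1913 * 69 + 1913/2 * 6.7

$7329.86


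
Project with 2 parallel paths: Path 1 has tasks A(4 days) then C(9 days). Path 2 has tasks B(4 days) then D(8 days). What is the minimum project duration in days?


Path 1 = 4 + 9 = 13 days
Path 2 = 4 + 8 = 12 days
Duration = max(13, 12) = 13 days

13 days


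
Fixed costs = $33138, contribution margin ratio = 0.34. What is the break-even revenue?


Formula: BER = Fixed Costs / Contribution Margin Ratio
BER = $33138 / 0.34
BER = $97464.71 (to the nearest cent)

$97464.71


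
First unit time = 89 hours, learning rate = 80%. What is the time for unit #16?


Formula: T_n = T_1 * (learning_rate)^(log2(n)) where learning_rate = rate/100
Doublings = log2(16) = 4
T_n = 89 * 0.8^4
T_n = 89 * 0.4096 = 36.5 hours

36.5 hours


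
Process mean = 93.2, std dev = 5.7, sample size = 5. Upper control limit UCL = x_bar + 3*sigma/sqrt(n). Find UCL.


UCL = 93.2 + 3 * 5.7 / sqrt(5)

100.85


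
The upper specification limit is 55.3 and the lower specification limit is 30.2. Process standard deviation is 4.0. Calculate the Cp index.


Cp = (55.3 - 30.2) / (6 * 4.0)

1.05


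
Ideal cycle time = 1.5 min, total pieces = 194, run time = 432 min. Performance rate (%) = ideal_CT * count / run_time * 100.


Formula: Performance = (Ideal CT * Total Count) / Run Time * 100
Ideal output time = 1.5 * 194 = 291.0 min
Performance = 291.0 / 432 * 100 = 67.4%

67.4%


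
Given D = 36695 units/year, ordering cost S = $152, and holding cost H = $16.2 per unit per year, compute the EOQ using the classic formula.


Formula: EOQ = sqrt(2 * D * S / H)
Numerator: 2 * 36695 * 152 = 11155280
2DS/H = 11155280 / 16.2 = 688597.5
EOQ = sqrt(688597.5) = 829.8 units

829.8 units


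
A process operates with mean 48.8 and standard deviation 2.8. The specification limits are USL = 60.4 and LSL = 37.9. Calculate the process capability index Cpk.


Cpu = (60.4 - 48.8) / (3 * 2.8) = 1.38
Cpl = (48.8 - 37.9) / (3 * 2.8) = 1.3
Cpk = min(1.38, 1.3) = 1.3

1.3


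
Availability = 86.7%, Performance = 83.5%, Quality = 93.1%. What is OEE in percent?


Formula: OEE = Availability * Performance * Quality / 10000
A * P = 86.7% * 83.5% / 100 = 72.39%
OEE = 72.39% * 93.1% / 100 = 67.4%

67.4%


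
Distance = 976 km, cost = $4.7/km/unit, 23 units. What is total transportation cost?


TC = dist * cost * units = 976 * 4.7 * 23 = $105505.60

$105505.60


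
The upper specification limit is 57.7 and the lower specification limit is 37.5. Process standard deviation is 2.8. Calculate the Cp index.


Cp = (57.7 - 37.5) / (6 * 2.8)

1.2


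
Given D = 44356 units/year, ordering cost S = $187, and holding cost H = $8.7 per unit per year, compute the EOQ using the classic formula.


Formula: EOQ = sqrt(2 * D * S / H)
Numerator: 2 * 44356 * 187 = 16589144
2DS/H = 16589144 / 8.7 = 1906798.2
EOQ = sqrt(1906798.2) = 1380.9 units

1380.9 units


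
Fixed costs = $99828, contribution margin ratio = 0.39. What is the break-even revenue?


Formula: BER = Fixed Costs / Contribution Margin Ratio
BER = $99828 / 0.39
BER = $255969.23 (to the nearest cent)

$255969.23


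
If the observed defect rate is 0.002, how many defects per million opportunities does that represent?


DPMO = defect_rate * 1000000 = 0.002 * 1000000

2000


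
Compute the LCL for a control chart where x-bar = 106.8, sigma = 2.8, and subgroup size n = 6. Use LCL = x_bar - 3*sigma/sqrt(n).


LCL = 106.8 - 3 * 2.8 / sqrt(6)

103.37


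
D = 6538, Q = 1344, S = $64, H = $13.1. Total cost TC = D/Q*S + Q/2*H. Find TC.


TC = 6538/1344 * 64 + 1344/2 * 13.1

$9114.53


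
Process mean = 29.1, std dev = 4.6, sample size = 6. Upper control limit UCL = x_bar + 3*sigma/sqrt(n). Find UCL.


UCL = 29.1 + 3 * 4.6 / sqrt(6)

34.73


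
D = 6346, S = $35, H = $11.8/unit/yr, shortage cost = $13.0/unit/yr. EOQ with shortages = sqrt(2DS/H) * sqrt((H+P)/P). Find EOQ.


Formula: EOQ* = sqrt(2DS/H) * sqrt((H+P)/P)
Base EOQ = sqrt(2*6346*35/11.8) = 194.03 units
Correction = sqrt((11.8+13.0)/13.0) = 1.38119
EOQ* = 194.03 * 1.38119 = 268.0 units

268.0 units


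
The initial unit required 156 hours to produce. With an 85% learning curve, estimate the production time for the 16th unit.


Formula: T_n = T_1 * (learning_rate)^(log2(n)) where learning_rate = rate/100
Doublings = log2(16) = 4
T_n = 156 * 0.85^4
T_n = 156 * 0.522 = 81.4 hours

81.4 hours


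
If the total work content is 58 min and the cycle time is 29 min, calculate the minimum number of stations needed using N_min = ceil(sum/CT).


Formula: N_min = ceil(Sum of Task Times / Cycle Time)
N_min = ceil(58 min / 29 min) = ceil(2.0)
N_min = 2 stations

2


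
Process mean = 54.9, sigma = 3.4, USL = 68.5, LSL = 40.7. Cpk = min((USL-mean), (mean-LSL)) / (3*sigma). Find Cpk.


Cpu = (68.5 - 54.9) / (3 * 3.4) = 1.33
Cpl = (54.9 - 40.7) / (3 * 3.4) = 1.39
Cpk = min(1.33, 1.39) = 1.33

1.33


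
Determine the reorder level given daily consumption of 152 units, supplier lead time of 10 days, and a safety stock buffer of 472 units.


Formula: ROP = (Daily Demand * Lead Time) + Safety Stock
Demand during lead time = 152 * 10 = 1520 units
ROP = 1520 + 472 = 1992 units

1992 units


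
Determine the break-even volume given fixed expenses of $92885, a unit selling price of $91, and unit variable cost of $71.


Formula: BEQ = Fixed Costs / (Price - Variable Cost)
Contribution margin = $91 - $71 = $20/unit
BEQ = ceil($92885 / $20/unit) = ceil(4644.25) = 4645 units

4645 units


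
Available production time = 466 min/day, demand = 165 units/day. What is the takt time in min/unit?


Formula: Takt Time = Available Production Time / Customer Demand
Takt = 466 min/day / 165 units/day
Takt = 2.82 min/unit

2.82 min/unit


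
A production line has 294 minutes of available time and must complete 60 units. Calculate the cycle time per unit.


Formula: CT = Available Time / Number of Units
CT = 294 min / 60 units
CT = 4.9 min/unit

4.9 min/unit


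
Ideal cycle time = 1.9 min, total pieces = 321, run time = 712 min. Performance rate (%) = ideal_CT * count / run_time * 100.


Formula: Performance = (Ideal CT * Total Count) / Run Time * 100
Ideal output time = 1.9 * 321 = 609.9 min
Performance = 609.9 / 712 * 100 = 85.7%

85.7%


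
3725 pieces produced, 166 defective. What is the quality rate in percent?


Formula: Quality Rate = Good Pieces / Total Pieces * 100
Good pieces = 3725 - 166 = 3559
QR = 3559 / 3725 * 100 = 95.5%

95.5%


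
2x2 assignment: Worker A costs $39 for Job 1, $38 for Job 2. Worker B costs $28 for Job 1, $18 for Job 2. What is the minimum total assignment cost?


Option 1: A->1 + B->2 = $39 + $18 = $57
Option 2: A->2 + B->1 = $38 + $28 = $66
Min cost = min($57, $66) = $57

$57


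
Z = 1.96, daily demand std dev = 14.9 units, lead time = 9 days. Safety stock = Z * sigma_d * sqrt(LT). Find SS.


Formula: SS = z * sigma_d * sqrt(LT)
sqrt(LT) = sqrt(9) = 3.0
SS = 1.96 * 14.9 * 3.0
SS = 87.6 units

87.6 units


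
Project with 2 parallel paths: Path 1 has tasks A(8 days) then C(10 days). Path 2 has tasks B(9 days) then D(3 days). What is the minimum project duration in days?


Path 1 = 8 + 10 = 18 days
Path 2 = 9 + 3 = 12 days
Duration = max(18, 12) = 18 days

18 days


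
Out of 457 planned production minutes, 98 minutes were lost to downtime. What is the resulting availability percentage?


Formula: Availability = (Planned Time - Downtime) / Planned Time * 100
Uptime = 457 - 98 = 359 min
Availability = 359 / 457 * 100 = 78.6%

78.6%


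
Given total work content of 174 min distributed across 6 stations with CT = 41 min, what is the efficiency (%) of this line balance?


Formula: Efficiency = Sum of Task Times / (N_stations * CT) * 100
Total station capacity = 6 stations * 41 min = 246 min
Efficiency = 174 / 246 * 100 = 70.7%

70.7%


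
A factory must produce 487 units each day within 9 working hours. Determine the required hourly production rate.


Formula: Production Rate = Daily Demand / Available Hours
Rate = 487 units/day / 9 hours/day
Rate = 54.1 units/hour

54.1 units/hour


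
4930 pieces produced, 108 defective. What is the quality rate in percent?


Formula: Quality Rate = Good Pieces / Total Pieces * 100
Good pieces = 4930 - 108 = 4822
QR = 4822 / 4930 * 100 = 97.8%

97.8%


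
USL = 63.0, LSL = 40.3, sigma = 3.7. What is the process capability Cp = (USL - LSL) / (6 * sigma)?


Cp = (63.0 - 40.3) / (6 * 3.7)

1.02


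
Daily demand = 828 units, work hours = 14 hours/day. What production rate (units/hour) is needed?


Formula: Production Rate = Daily Demand / Available Hours
Rate = 828 units/day / 14 hours/day
Rate = 59.1 units/hour

59.1 units/hour


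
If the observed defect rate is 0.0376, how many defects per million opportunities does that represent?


DPMO = defect_rate * 1000000 = 0.0376 * 1000000

37600


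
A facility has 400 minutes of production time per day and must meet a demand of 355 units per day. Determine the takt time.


Formula: Takt Time = Available Production Time / Customer Demand
Takt = 400 min/day / 355 units/day
Takt = 1.13 min/unit

1.13 min/unit


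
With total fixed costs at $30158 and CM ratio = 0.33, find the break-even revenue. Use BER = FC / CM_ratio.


Formula: BER = Fixed Costs / Contribution Margin Ratio
BER = $30158 / 0.33
BER = $91387.88 (to the nearest cent)

$91387.88


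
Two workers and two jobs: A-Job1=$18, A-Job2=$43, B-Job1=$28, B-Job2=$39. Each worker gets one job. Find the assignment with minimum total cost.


Option 1: A->1 + B->2 = $18 + $39 = $57
Option 2: A->2 + B->1 = $43 + $28 = $71
Min cost = min($57, $71) = $57

$57


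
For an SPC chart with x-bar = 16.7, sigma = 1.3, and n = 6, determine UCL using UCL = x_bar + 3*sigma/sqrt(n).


UCL = 16.7 + 3 * 1.3 / sqrt(6)

18.29


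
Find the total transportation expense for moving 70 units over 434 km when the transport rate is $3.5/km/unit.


TC = dist * cost * units = 434 * 3.5 * 70 = $106330.00

$106330.00


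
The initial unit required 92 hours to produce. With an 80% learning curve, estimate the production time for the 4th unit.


Formula: T_n = T_1 * (learning_rate)^(log2(n)) where learning_rate = rate/100
Doublings = log2(4) = 2
T_n = 92 * 0.8^2
T_n = 92 * 0.64 = 58.9 hours

58.9 hours


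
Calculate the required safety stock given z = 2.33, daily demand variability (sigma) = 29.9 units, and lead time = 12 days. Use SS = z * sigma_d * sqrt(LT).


Formula: SS = z * sigma_d * sqrt(LT)
sqrt(LT) = sqrt(12) = 3.4641
SS = 2.33 * 29.9 * 3.4641
SS = 241.3 units

241.3 units


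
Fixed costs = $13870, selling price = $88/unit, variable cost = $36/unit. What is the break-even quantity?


Formula: BEQ = Fixed Costs / (Price - Variable Cost)
Contribution margin = $88 - $36 = $52/unit
BEQ = ceil($13870 / $52/unit) = ceil(266.73) = 267 units

267 units


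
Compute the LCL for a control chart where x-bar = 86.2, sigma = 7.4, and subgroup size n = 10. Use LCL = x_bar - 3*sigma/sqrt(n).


LCL = 86.2 - 3 * 7.4 / sqrt(10)

79.18


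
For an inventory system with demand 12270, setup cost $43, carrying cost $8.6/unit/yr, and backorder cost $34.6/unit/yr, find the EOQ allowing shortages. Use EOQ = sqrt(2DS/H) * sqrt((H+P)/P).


Formula: EOQ* = sqrt(2DS/H) * sqrt((H+P)/P)
Base EOQ = sqrt(2*12270*43/8.6) = 350.29 units
Correction = sqrt((8.6+34.6)/34.6) = 1.11739
EOQ* = 350.29 * 1.11739 = 391.4 units

391.4 units


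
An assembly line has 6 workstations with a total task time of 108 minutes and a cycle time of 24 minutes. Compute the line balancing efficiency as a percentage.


Formula: Efficiency = Sum of Task Times / (N_stations * CT) * 100
Total station capacity = 6 stations * 24 min = 144 min
Efficiency = 108 / 144 * 100 = 75.0%

75.0%


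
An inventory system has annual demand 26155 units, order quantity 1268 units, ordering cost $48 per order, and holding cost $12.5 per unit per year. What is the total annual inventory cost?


TC = 26155/1268 * 48 + 1268/2 * 12.5

$8915.09


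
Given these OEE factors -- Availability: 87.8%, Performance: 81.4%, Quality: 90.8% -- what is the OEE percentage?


Formula: OEE = Availability * Performance * Quality / 10000
A * P = 87.8% * 81.4% / 100 = 71.47%
OEE = 71.47% * 90.8% / 100 = 64.9%

64.9%


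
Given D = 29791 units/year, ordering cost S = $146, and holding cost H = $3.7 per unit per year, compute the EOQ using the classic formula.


Formula: EOQ = sqrt(2 * D * S / H)
Numerator: 2 * 29791 * 146 = 8698972
2DS/H = 8698972 / 3.7 = 2351073.5
EOQ = sqrt(2351073.5) = 1533.3 units

1533.3 units


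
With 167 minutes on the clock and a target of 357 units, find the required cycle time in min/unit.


Formula: CT = Available Time / Number of Units
CT = 167 min / 357 units
CT = 0.47 min/unit

0.47 min/unit


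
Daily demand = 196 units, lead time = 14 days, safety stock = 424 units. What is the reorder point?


Formula: ROP = (Daily Demand * Lead Time) + Safety Stock
Demand during lead time = 196 * 14 = 2744 units
ROP = 2744 + 424 = 3168 units

3168 units


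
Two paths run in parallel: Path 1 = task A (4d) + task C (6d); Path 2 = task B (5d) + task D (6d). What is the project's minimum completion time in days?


Path 1 = 4 + 6 = 10 days
Path 2 = 5 + 6 = 11 days
Duration = max(10, 11) = 11 days

11 days


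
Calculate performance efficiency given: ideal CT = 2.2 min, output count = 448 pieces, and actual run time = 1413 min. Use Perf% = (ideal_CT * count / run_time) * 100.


Formula: Performance = (Ideal CT * Total Count) / Run Time * 100
Ideal output time = 2.2 * 448 = 985.6 min
Performance = 985.6 / 1413 * 100 = 69.8%

69.8%


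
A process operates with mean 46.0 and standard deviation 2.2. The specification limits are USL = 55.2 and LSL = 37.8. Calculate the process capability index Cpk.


Cpu = (55.2 - 46.0) / (3 * 2.2) = 1.39
Cpl = (46.0 - 37.8) / (3 * 2.2) = 1.24
Cpk = min(1.39, 1.24) = 1.24

1.24


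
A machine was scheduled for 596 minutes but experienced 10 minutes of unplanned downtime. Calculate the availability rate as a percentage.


Formula: Availability = (Planned Time - Downtime) / Planned Time * 100
Uptime = 596 - 10 = 586 min
Availability = 586 / 596 * 100 = 98.3%

98.3%


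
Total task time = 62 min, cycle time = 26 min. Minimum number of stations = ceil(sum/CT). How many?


Formula: N_min = ceil(Sum of Task Times / Cycle Time)
N_min = ceil(62 min / 26 min) = ceil(2.3846)
N_min = 3 stations

3


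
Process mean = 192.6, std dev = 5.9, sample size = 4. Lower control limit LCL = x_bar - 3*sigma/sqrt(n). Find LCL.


LCL = 192.6 - 3 * 5.9 / sqrt(4)

183.75


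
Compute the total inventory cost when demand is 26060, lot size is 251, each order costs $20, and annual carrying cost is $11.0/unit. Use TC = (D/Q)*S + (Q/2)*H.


TC = 26060/251 * 20 + 251/2 * 11.0

$3456.99


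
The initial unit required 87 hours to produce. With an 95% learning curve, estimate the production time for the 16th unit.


Formula: T_n = T_1 * (learning_rate)^(log2(n)) where learning_rate = rate/100
Doublings = log2(16) = 4
T_n = 87 * 0.95^4
T_n = 87 * 0.8145 = 70.9 hours

70.9 hours


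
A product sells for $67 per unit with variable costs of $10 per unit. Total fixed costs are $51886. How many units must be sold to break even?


Formula: BEQ = Fixed Costs / (Price - Variable Cost)
Contribution margin = $67 - $10 = $57/unit
BEQ = ceil($51886 / $57/unit) = ceil(910.28) = 911 units

911 units


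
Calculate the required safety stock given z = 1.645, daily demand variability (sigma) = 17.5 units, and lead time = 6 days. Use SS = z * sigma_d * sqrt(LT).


Formula: SS = z * sigma_d * sqrt(LT)
sqrt(LT) = sqrt(6) = 2.4495
SS = 1.645 * 17.5 * 2.4495
SS = 70.5 units

70.5 units


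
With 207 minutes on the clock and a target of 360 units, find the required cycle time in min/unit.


Formula: CT = Available Time / Number of Units
CT = 207 min / 360 units
CT = 0.58 min/unit

0.58 min/unit


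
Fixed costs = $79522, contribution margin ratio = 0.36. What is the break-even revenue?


Formula: BER = Fixed Costs / Contribution Margin Ratio
BER = $79522 / 0.36
BER = $220894.44 (to the nearest cent)

$220894.44


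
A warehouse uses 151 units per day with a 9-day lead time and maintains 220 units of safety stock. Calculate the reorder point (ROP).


Formula: ROP = (Daily Demand * Lead Time) + Safety Stock
Demand during lead time = 151 * 9 = 1359 units
ROP = 1359 + 220 = 1579 units

1579 units


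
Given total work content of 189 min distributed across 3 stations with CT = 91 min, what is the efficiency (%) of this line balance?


Formula: Efficiency = Sum of Task Times / (N_stations * CT) * 100
Total station capacity = 3 stations * 91 min = 273 min
Efficiency = 189 / 273 * 100 = 69.2%

69.2%


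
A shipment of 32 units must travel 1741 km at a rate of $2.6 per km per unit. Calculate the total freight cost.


TC = dist * cost * units = 1741 * 2.6 * 32 = $144851.20

$144851.20


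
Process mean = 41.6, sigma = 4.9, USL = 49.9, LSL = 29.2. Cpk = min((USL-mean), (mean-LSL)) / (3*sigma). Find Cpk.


Cpu = (49.9 - 41.6) / (3 * 4.9) = 0.56
Cpl = (41.6 - 29.2) / (3 * 4.9) = 0.84
Cpk = min(0.56, 0.84) = 0.56

0.56


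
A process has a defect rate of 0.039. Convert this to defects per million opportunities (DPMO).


DPMO = defect_rate * 1000000 = 0.039 * 1000000

39000


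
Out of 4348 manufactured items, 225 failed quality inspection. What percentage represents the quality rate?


Formula: Quality Rate = Good Pieces / Total Pieces * 100
Good pieces = 4348 - 225 = 4123
QR = 4123 / 4348 * 100 = 94.8%

94.8%


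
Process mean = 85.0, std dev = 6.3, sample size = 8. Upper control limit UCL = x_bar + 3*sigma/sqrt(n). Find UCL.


UCL = 85.0 + 3 * 6.3 / sqrt(8)

91.68


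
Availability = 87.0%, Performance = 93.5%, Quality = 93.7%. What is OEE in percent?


Formula: OEE = Availability * Performance * Quality / 10000
A * P = 87.0% * 93.5% / 100 = 81.35%
OEE = 81.35% * 93.7% / 100 = 76.2%

76.2%


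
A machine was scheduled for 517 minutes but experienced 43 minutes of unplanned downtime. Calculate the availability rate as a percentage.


Formula: Availability = (Planned Time - Downtime) / Planned Time * 100
Uptime = 517 - 43 = 474 min
Availability = 474 / 517 * 100 = 91.7%

91.7%


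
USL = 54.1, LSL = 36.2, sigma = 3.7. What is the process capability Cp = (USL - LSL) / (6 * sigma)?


Cp = (54.1 - 36.2) / (6 * 3.7)

0.81


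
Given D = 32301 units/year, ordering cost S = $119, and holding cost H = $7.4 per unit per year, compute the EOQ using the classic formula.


Formula: EOQ = sqrt(2 * D * S / H)
Numerator: 2 * 32301 * 119 = 7687638
2DS/H = 7687638 / 7.4 = 1038870.0
EOQ = sqrt(1038870.0) = 1019.2 units

1019.2 units


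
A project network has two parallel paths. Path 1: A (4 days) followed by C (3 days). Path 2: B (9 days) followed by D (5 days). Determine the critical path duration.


Path 1 = 4 + 3 = 7 days
Path 2 = 9 + 5 = 14 days
Duration = max(7, 14) = 14 days

14 days


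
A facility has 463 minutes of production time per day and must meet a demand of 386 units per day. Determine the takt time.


Formula: Takt Time = Available Production Time / Customer Demand
Takt = 463 min/day / 386 units/day
Takt = 1.2 min/unit

1.2 min/unit


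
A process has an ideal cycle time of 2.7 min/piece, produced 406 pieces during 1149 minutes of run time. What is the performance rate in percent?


Formula: Performance = (Ideal CT * Total Count) / Run Time * 100
Ideal output time = 2.7 * 406 = 1096.2 min
Performance = 1096.2 / 1149 * 100 = 95.4%

95.4%


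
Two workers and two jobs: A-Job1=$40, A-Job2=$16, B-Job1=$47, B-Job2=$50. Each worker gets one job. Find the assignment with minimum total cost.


Option 1: A->1 + B->2 = $40 + $50 = $90
Option 2: A->2 + B->1 = $16 + $47 = $63
Min cost = min($90, $63) = $63

$63


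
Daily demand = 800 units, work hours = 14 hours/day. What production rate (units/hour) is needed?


Formula: Production Rate = Daily Demand / Available Hours
Rate = 800 units/day / 14 hours/day
Rate = 57.1 units/hour

57.1 units/hour


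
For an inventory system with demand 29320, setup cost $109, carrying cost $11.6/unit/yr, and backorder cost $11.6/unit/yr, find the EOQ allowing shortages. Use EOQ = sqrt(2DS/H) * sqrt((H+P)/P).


Formula: EOQ* = sqrt(2DS/H) * sqrt((H+P)/P)
Base EOQ = sqrt(2*29320*109/11.6) = 742.3 units
Correction = sqrt((11.6+11.6)/11.6) = 1.41421
EOQ* = 742.3 * 1.41421 = 1049.8 units

1049.8 units


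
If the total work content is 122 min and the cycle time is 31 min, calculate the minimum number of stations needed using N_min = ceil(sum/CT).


Formula: N_min = ceil(Sum of Task Times / Cycle Time)
N_min = ceil(122 min / 31 min) = ceil(3.9355)
N_min = 4 stations

4


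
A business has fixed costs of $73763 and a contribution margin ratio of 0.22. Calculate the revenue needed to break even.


Formula: BER = Fixed Costs / Contribution Margin Ratio
BER = $73763 / 0.22
BER = $335286.36 (to the nearest cent)

$335286.36


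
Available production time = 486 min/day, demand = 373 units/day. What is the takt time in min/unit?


Formula: Takt Time = Available Production Time / Customer Demand
Takt = 486 min/day / 373 units/day
Takt = 1.3 min/unit

1.3 min/unit


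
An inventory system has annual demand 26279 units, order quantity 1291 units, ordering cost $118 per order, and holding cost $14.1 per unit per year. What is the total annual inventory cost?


TC = 26279/1291 * 118 + 1291/2 * 14.1

$11503.50


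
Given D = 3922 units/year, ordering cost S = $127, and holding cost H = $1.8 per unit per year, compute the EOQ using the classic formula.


Formula: EOQ = sqrt(2 * D * S / H)
Numerator: 2 * 3922 * 127 = 996188
2DS/H = 996188 / 1.8 = 553437.8
EOQ = sqrt(553437.8) = 743.9 units

743.9 units


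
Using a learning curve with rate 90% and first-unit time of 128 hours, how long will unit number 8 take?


Formula: T_n = T_1 * (learning_rate)^(log2(n)) where learning_rate = rate/100
Doublings = log2(8) = 3
T_n = 128 * 0.9^3
T_n = 128 * 0.729 = 93.3 hours

93.3 hours


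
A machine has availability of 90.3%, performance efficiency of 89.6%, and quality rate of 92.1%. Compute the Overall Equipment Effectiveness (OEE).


Formula: OEE = Availability * Performance * Quality / 10000
A * P = 90.3% * 89.6% / 100 = 80.91%
OEE = 80.91% * 92.1% / 100 = 74.5%

74.5%


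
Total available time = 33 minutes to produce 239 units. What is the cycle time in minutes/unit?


Formula: CT = Available Time / Number of Units
CT = 33 min / 239 units
CT = 0.14 min/unit

0.14 min/unit


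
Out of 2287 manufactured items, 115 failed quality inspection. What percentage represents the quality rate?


Formula: Quality Rate = Good Pieces / Total Pieces * 100
Good pieces = 2287 - 115 = 2172
QR = 2172 / 2287 * 100 = 95.0%

95.0%


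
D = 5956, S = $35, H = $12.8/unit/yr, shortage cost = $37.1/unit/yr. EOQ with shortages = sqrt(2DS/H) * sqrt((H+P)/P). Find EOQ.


Formula: EOQ* = sqrt(2DS/H) * sqrt((H+P)/P)
Base EOQ = sqrt(2*5956*35/12.8) = 180.48 units
Correction = sqrt((12.8+37.1)/37.1) = 1.15975
EOQ* = 180.48 * 1.15975 = 209.3 units

209.3 units


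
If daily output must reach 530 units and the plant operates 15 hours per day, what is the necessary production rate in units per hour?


Formula: Production Rate = Daily Demand / Available Hours
Rate = 530 units/day / 15 hours/day
Rate = 35.3 units/hour

35.3 units/hour


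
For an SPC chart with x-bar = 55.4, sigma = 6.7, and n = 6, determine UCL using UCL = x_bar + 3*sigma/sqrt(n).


UCL = 55.4 + 3 * 6.7 / sqrt(6)

63.61


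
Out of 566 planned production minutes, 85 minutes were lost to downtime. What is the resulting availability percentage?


Formula: Availability = (Planned Time - Downtime) / Planned Time * 100
Uptime = 566 - 85 = 481 min
Availability = 481 / 566 * 100 = 85.0%

85.0%


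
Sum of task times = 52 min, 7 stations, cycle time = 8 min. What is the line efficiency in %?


Formula: Efficiency = Sum of Task Times / (N_stations * CT) * 100
Total station capacity = 7 stations * 8 min = 56 min
Efficiency = 52 / 56 * 100 = 92.9%

92.9%


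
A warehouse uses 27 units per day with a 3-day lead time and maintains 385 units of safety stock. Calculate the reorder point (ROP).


Formula: ROP = (Daily Demand * Lead Time) + Safety Stock
Demand during lead time = 27 * 3 = 81 units
ROP = 81 + 385 = 466 units

466 units


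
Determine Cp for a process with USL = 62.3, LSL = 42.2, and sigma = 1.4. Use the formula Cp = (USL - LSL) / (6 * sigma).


Cp = (62.3 - 42.2) / (6 * 1.4)

2.39


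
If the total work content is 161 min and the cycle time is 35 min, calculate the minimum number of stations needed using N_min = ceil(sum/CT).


Formula: N_min = ceil(Sum of Task Times / Cycle Time)
N_min = ceil(161 min / 35 min) = ceil(4.6)
N_min = 5 stations

5


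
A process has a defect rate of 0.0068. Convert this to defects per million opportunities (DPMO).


DPMO = defect_rate * 1000000 = 0.0068 * 1000000

6800


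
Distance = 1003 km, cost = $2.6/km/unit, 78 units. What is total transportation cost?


TC = dist * cost * units = 1003 * 2.6 * 78 = $203408.40

$203408.40


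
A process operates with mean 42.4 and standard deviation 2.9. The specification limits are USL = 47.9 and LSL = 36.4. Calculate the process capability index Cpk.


Cpu = (47.9 - 42.4) / (3 * 2.9) = 0.63
Cpl = (42.4 - 36.4) / (3 * 2.9) = 0.69
Cpk = min(0.63, 0.69) = 0.63

0.63


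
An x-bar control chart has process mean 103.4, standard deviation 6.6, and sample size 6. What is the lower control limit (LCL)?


LCL = 103.4 - 3 * 6.6 / sqrt(6)

95.32


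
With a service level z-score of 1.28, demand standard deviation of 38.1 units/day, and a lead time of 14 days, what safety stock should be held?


Formula: SS = z * sigma_d * sqrt(LT)
sqrt(LT) = sqrt(14) = 3.7417
SS = 1.28 * 38.1 * 3.7417
SS = 182.5 units

182.5 units


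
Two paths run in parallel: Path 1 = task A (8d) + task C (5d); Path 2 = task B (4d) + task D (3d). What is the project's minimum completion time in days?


Path 1 = 8 + 5 = 13 days
Path 2 = 4 + 3 = 7 days
Duration = max(13, 7) = 13 days

13 days


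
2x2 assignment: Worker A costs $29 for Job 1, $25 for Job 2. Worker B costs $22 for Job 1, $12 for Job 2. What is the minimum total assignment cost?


Option 1: A->1 + B->2 = $29 + $12 = $41
Option 2: A->2 + B->1 = $25 + $22 = $47
Min cost = min($41, $47) = $41

$41


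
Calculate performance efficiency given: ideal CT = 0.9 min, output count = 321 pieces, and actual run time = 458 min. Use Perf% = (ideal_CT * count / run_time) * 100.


Formula: Performance = (Ideal CT * Total Count) / Run Time * 100
Ideal output time = 0.9 * 321 = 288.9 min
Performance = 288.9 / 458 * 100 = 63.1%

63.1%


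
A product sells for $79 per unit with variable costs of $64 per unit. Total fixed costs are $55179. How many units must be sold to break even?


Formula: BEQ = Fixed Costs / (Price - Variable Cost)
Contribution margin = $79 - $64 = $15/unit
BEQ = ceil($55179 / $15/unit) = ceil(3678.6) = 3679 units

3679 units


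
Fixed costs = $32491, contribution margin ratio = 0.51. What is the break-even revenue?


Formula: BER = Fixed Costs / Contribution Margin Ratio
BER = $32491 / 0.51
BER = $63707.84 (to the nearest cent)

$63707.84


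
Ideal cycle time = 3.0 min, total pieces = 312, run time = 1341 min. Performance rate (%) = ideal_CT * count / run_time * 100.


Formula: Performance = (Ideal CT * Total Count) / Run Time * 100
Ideal output time = 3.0 * 312 = 936.0 min
Performance = 936.0 / 1341 * 100 = 69.8%

69.8%


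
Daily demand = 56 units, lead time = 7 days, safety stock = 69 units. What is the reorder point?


Formula: ROP = (Daily Demand * Lead Time) + Safety Stock
Demand during lead time = 56 * 7 = 392 units
ROP = 392 + 69 = 461 units

461 units


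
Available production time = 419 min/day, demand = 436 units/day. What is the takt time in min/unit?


Formula: Takt Time = Available Production Time / Customer Demand
Takt = 419 min/day / 436 units/day
Takt = 0.96 min/unit

0.96 min/unit


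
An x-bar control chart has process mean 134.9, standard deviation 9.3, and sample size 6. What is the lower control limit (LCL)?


LCL = 134.9 - 3 * 9.3 / sqrt(6)

123.51


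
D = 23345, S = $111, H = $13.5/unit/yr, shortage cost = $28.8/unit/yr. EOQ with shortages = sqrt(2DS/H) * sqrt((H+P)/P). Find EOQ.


Formula: EOQ* = sqrt(2DS/H) * sqrt((H+P)/P)
Base EOQ = sqrt(2*23345*111/13.5) = 619.59 units
Correction = sqrt((13.5+28.8)/28.8) = 1.21192
EOQ* = 619.59 * 1.21192 = 750.9 units

750.9 units


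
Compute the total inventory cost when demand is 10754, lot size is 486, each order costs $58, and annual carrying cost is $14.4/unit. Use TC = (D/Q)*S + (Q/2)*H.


TC = 10754/486 * 58 + 486/2 * 14.4

$4782.60


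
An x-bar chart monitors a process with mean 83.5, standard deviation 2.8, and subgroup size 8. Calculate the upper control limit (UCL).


UCL = 83.5 + 3 * 2.8 / sqrt(8)

86.47


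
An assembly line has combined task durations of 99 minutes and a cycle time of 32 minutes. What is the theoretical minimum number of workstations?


Formula: N_min = ceil(Sum of Task Times / Cycle Time)
N_min = ceil(99 min / 32 min) = ceil(3.0938)
N_min = 4 stations

4


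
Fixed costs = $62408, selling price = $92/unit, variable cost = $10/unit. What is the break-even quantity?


Formula: BEQ = Fixed Costs / (Price - Variable Cost)
Contribution margin = $92 - $10 = $82/unit
BEQ = ceil($62408 / $82/unit) = ceil(761.07) = 762 units

762 units


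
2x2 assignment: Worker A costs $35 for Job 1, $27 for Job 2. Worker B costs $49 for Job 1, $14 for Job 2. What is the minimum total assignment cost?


Option 1: A->1 + B->2 = $35 + $14 = $49
Option 2: A->2 + B->1 = $27 + $49 = $76
Min cost = min($49, $76) = $49

$49


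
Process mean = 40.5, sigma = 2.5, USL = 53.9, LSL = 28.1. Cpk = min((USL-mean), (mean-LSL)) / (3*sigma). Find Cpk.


Cpu = (53.9 - 40.5) / (3 * 2.5) = 1.79
Cpl = (40.5 - 28.1) / (3 * 2.5) = 1.65
Cpk = min(1.79, 1.65) = 1.65

1.65


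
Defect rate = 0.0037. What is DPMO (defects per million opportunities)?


DPMO = defect_rate * 1000000 = 0.0037 * 1000000

3700


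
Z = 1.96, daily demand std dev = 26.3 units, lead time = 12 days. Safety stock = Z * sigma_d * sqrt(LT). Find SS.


Formula: SS = z * sigma_d * sqrt(LT)
sqrt(LT) = sqrt(12) = 3.4641
SS = 1.96 * 26.3 * 3.4641
SS = 178.6 units

178.6 units


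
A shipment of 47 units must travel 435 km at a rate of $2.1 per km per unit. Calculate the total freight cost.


TC = dist * cost * units = 435 * 2.1 * 47 = $42934.50

$42934.50


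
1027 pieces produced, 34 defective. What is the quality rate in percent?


Formula: Quality Rate = Good Pieces / Total Pieces * 100
Good pieces = 1027 - 34 = 993
QR = 993 / 1027 * 100 = 96.7%

96.7%


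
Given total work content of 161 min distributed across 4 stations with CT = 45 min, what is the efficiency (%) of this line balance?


Formula: Efficiency = Sum of Task Times / (N_stations * CT) * 100
Total station capacity = 4 stations * 45 min = 180 min
Efficiency = 161 / 180 * 100 = 89.4%

89.4%


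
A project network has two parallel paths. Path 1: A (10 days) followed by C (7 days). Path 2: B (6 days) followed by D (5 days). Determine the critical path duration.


Path 1 = 10 + 7 = 17 days
Path 2 = 6 + 5 = 11 days
Duration = max(17, 11) = 17 days

17 days


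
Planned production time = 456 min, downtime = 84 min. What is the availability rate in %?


Formula: Availability = (Planned Time - Downtime) / Planned Time * 100
Uptime = 456 - 84 = 372 min
Availability = 372 / 456 * 100 = 81.6%

81.6%


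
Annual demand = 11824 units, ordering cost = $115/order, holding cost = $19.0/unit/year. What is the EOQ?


Formula: EOQ = sqrt(2 * D * S / H)
Numerator: 2 * 11824 * 115 = 2719520
2DS/H = 2719520 / 19.0 = 143132.6
EOQ = sqrt(143132.6) = 378.3 units

378.3 units


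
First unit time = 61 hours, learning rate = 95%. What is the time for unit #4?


Formula: T_n = T_1 * (learning_rate)^(log2(n)) where learning_rate = rate/100
Doublings = log2(4) = 2
T_n = 61 * 0.95^2
T_n = 61 * 0.9025 = 55.1 hours

55.1 hours


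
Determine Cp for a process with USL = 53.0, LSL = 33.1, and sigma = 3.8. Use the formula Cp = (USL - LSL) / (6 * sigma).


Cp = (53.0 - 33.1) / (6 * 3.8)

0.87


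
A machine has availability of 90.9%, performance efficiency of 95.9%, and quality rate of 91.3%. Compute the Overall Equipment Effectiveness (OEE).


Formula: OEE = Availability * Performance * Quality / 10000
A * P = 90.9% * 95.9% / 100 = 87.17%
OEE = 87.17% * 91.3% / 100 = 79.6%

79.6%


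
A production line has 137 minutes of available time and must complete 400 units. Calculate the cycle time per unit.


Formula: CT = Available Time / Number of Units
CT = 137 min / 400 units
CT = 0.34 min/unit

0.34 min/unit


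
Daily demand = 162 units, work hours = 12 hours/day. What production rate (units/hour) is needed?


Formula: Production Rate = Daily Demand / Available Hours
Rate = 162 units/day / 12 hours/day
Rate = 13.5 units/hour

13.5 units/hour


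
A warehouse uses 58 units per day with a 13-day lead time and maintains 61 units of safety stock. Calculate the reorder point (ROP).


Formula: ROP = (Daily Demand * Lead Time) + Safety Stock
Demand during lead time = 58 * 13 = 754 units
ROP = 754 + 61 = 815 units

815 units


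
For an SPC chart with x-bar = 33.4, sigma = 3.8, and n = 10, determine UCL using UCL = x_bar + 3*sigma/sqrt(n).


UCL = 33.4 + 3 * 3.8 / sqrt(10)

37.0


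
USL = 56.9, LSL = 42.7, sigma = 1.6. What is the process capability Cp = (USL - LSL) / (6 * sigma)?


Cp = (56.9 - 42.7) / (6 * 1.6)

1.48


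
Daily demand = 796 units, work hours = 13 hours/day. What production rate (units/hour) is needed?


Formula: Production Rate = Daily Demand / Available Hours
Rate = 796 units/day / 13 hours/day
Rate = 61.2 units/hour

61.2 units/hour


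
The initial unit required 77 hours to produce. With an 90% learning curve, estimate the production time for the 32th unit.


Formula: T_n = T_1 * (learning_rate)^(log2(n)) where learning_rate = rate/100
Doublings = log2(32) = 5
T_n = 77 * 0.9^5
T_n = 77 * 0.5905 = 45.5 hours

45.5 hours


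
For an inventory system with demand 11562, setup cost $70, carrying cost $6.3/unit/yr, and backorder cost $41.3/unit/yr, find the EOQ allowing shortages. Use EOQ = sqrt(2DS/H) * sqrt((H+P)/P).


Formula: EOQ* = sqrt(2DS/H) * sqrt((H+P)/P)
Base EOQ = sqrt(2*11562*70/6.3) = 506.89 units
Correction = sqrt((6.3+41.3)/41.3) = 1.07357
EOQ* = 506.89 * 1.07357 = 544.2 units

544.2 units


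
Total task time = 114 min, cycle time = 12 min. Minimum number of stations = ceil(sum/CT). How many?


Formula: N_min = ceil(Sum of Task Times / Cycle Time)
N_min = ceil(114 min / 12 min) = ceil(9.5)
N_min = 10 stations

10
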